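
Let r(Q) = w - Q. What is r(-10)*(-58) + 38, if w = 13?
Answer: -1296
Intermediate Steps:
r(Q) = 13 - Q
r(-10)*(-58) + 38 = (13 - 1*(-10))*(-58) + 38 = (13 + 10)*(-58) + 38 = 23*(-58) + 38 = -1334 + 38 = -1296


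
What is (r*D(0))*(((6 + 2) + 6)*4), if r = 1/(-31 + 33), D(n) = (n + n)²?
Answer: 0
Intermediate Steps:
D(n) = 4*n² (D(n) = (2*n)² = 4*n²)
r = ½ (r = 1/2 = ½ ≈ 0.50000)
(r*D(0))*(((6 + 2) + 6)*4) = ((4*0²)/2)*(((6 + 2) + 6)*4) = ((4*0)/2)*((8 + 6)*4) = ((½)*0)*(14*4) = 0*56 = 0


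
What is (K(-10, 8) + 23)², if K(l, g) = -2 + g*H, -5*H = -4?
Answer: 18769/25 ≈ 750.76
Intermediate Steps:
H = ⅘ (H = -⅕*(-4) = ⅘ ≈ 0.80000)
K(l, g) = -2 + 4*g/5 (K(l, g) = -2 + g*(⅘) = -2 + 4*g/5)
(K(-10, 8) + 23)² = ((-2 + (⅘)*8) + 23)² = ((-2 + 32/5) + 23)² = (22/5 + 23)² = (137/5)² = 18769/25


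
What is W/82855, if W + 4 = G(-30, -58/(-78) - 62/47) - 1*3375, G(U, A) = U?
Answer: -3409/82855 ≈ -0.041144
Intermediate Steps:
W = -3409 (W = -4 + (-30 - 1*3375) = -4 + (-30 - 3375) = -4 - 3405 = -3409)
W/82855 = -3409/82855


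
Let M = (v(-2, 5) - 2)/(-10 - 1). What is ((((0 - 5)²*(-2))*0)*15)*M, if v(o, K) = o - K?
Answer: 0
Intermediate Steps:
M = 9/11 (M = ((-2 - 1*5) - 2)/(-10 - 1) = ((-2 - 5) - 2)/(-11) = (-7 - 2)*(-1/11) = -9*(-1/11) = 9/11 ≈ 0.81818)
((((0 - 5)²*(-2))*0)*15)*M = ((((0 - 5)²*(-2))*0)*15)*(9/11) = ((((-5)²*(-2))*0)*15)*(9/11) = (((25*(-2))*0)*15)*(9/11) = (-50*0*15)*(9/11) = (0*15)*(9/11) = 0*(9/11) = 0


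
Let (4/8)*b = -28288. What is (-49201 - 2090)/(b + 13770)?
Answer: 51291/42806 ≈ 1.1982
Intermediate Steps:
b = -56576 (b = 2*(-28288) = -56576)
(-49201 - 2090)/(b + 13770) = (-49201 - 2090)/(-56576 + 13770) = -51291/(-42806) = -51291*(-1/42806) = 51291/42806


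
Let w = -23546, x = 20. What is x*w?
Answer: -470920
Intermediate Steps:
x*w = 20*(-23546) = -470920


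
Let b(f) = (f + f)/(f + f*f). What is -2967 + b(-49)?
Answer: -71209/24 ≈ -2967.0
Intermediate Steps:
b(f) = 2*f/(f + f²) (b(f) = (2*f)/(f + f²) = 2*f/(f + f²))
-2967 + b(-49) = -2967 + 2/(1 - 49) = -2967 + 2/(-48) = -2967 + 2*(-1/48) = -2967 - 1/24 = -71209/24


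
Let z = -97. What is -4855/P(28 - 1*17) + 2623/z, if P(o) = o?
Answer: -499788/1067 ≈ -468.40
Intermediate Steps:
-4855/P(28 - 1*17) + 2623/z = -4855/(28 - 1*17) + 2623/(-97) = -4855/(28 - 17) + 2623*(-1/97) = -4855/11 - 2623/97 = -499788/1067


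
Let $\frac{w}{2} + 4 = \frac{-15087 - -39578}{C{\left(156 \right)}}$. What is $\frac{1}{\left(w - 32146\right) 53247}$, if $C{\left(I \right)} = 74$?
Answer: $- \frac{37}{62043777129} \approx -5.9635 \cdot 10^{-10}$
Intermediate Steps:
$w = \frac{24195}{37}$ ($w = -8 + 2 \frac{-15087 - -39578}{74} = -8 + 2 \left(-15087 + 39578\right) \frac{1}{74} = -8 + 2 \cdot 24491 \cdot \frac{1}{74} = -8 + 2 \cdot \frac{24491}{74} = -8 + \frac{24491}{37} = \frac{24195}{37} \approx 653.92$)
$\frac{1}{\left(w - 32146\right) 53247} = \frac{1}{\left(\frac{24195}{37} - 32146\right) 53247} = \frac{1}{- \frac{1165207}{37}} \cdot \frac{1}{53247} = \left(- \frac{37}{1165207}\right) \frac{1}{53247} = - \frac{37}{62043777129}$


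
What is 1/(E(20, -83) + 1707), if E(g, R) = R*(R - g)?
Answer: 1/10256 ≈ 9.7504e-5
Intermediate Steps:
1/(E(20, -83) + 1707) = 1/(-83*(-83 - 1*20) + 1707) = 1/(-83*(-83 - 20) + 1707) = 1/(-83*(-103) + 1707) = 1/(8549 + 1707) = 1/10256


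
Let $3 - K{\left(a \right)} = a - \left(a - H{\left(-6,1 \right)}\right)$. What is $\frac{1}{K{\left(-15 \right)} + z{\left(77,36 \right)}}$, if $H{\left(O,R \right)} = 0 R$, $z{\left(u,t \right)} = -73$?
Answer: $- \frac{1}{70} \approx -0.014286$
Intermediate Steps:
$H{\left(O,R \right)} = 0$
$K{\left(a \right)} = 3$ ($K{\left(a \right)} = 3 - \left(a + \left(0 - a\right)\right) = 3 - \left(a - a\right) = 3 - 0 = 3 + 0 = 3$)
$\frac{1}{K{\left(-15 \right)} + z{\left(77,36 \right)}} = \frac{1}{3 - 73} = \frac{1}{-70} = - \frac{1}{70}$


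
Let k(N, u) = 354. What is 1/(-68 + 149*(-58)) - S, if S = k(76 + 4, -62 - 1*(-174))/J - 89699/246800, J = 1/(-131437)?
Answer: 10001939280537549/214962800 ≈ 4.6529e+7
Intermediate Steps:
J = -1/131437 ≈ -7.6082e-6
S = -11483282756099/246800 (S = 354/(-1/131437) - 89699/246800 = 354*(-131437) - 89699*1/246800 = -46528698 - 89699/246800 = -11483282756099/246800 ≈ -4.6529e+7)
1/(-68 + 149*(-58)) - S = 1/(-68 + 149*(-58)) - 1*(-11483282756099/246800) = 1/(-68 - 8642) + 11483282756099/246800 = 1/(-8710) + 11483282756099/246800 = -1/8710 + 11483282756099/246800 = 10001939280537549/214962800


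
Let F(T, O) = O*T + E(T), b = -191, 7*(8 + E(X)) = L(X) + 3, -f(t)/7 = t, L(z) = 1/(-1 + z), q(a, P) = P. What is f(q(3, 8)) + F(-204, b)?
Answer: 55822114/1435 ≈ 38900.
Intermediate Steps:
f(t) = -7*t
E(X) = -53/7 + 1/(7*(-1 + X)) (E(X) = -8 + (1/(-1 + X) + 3)/7 = -8 + (3 + 1/(-1 + X))/7 = -8 + (3/7 + 1/(7*(-1 + X))) = -53/7 + 1/(7*(-1 + X)))
F(T, O) = O*T + (54 - 53*T)/(7*(-1 + T))
f(q(3, 8)) + F(-204, b) = -7*8 + (1 + (-1 - 204)*(-53 + 7*(-191)*(-204)))/(7*(-1 - 204)) = -56 + (⅐)*(1 - 205*(-53 + 272748))/(-205) = -56 + (⅐)*(-1/205)*(1 - 205*272695) = -56 + (⅐)*(-1/205)*(1 - 55902475) = -56 + (⅐)*(-1/205)*(-55902474) = -56 + 55902474/1435 = 55822114/1435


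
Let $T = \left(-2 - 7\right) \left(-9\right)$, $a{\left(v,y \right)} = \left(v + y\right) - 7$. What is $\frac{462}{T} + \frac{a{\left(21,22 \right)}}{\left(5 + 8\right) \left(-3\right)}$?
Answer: $\frac{1678}{351} \approx 4.7806$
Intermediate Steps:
$a{\left(v,y \right)} = -7 + v + y$
$T = 81$ ($T = \left(-9\right) \left(-9\right) = 81$)
$\frac{462}{T} + \frac{a{\left(21,22 \right)}}{\left(5 + 8\right) \left(-3\right)} = \frac{462}{81} + \frac{-7 + 21 + 22}{\left(5 + 8\right) \left(-3\right)} = 462 \cdot \frac{1}{81} + \frac{36}{13 \left(-3\right)} = \frac{154}{27} + \frac{36}{-39} = \frac{154}{27} + 36 \left(- \frac{1}{39}\right) = \frac{154}{27} - \frac{12}{13} = \frac{1678}{351}$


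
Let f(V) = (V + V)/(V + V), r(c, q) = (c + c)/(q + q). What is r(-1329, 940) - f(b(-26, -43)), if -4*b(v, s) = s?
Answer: -2269/940 ≈ -2.4138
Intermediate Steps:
b(v, s) = -s/4
r(c, q) = c/q (r(c, q) = (2*c)/((2*q)) = (2*c)*(1/(2*q)) = c/q)
f(V) = 1 (f(V) = (2*V)/((2*V)) = (2*V)*(1/(2*V)) = 1)
r(-1329, 940) - f(b(-26, -43)) = -1329/940 - 1*1 = -1329*1/940 - 1 = -1329/940 - 1 = -2269/940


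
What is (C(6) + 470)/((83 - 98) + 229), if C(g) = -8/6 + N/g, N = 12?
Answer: 706/321 ≈ 2.1994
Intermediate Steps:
C(g) = -4/3 + 12/g (C(g) = -8/6 + 12/g = -8*1/6 + 12/g = -4/3 + 12/g)
(C(6) + 470)/((83 - 98) + 229) = ((-4/3 + 12/6) + 470)/((83 - 98) + 229) = ((-4/3 + 12*(1/6)) + 470)/(-15 + 229) = ((-4/3 + 2) + 470)/214 = (2/3 + 470)*(1/214) = (1412/3)*(1/214) = 706/321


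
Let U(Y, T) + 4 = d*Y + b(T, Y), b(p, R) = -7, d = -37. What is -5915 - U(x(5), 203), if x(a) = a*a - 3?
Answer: -5090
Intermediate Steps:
x(a) = -3 + a**2 (x(a) = a**2 - 3 = -3 + a**2)
U(Y, T) = -11 - 37*Y (U(Y, T) = -4 + (-37*Y - 7) = -4 + (-7 - 37*Y) = -11 - 37*Y)
-5915 - U(x(5), 203) = -5915 - (-11 - 37*(-3 + 5**2)) = -5915 - (-11 - 37*(-3 + 25)) = -5915 - (-11 - 37*22) = -5915 - (-11 - 814) = -5915 - 1*(-825) = -5915 + 825 = -5090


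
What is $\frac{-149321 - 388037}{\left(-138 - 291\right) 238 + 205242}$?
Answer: $- \frac{268679}{51570} \approx -5.21$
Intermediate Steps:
$\frac{-149321 - 388037}{\left(-138 - 291\right) 238 + 205242} = - \frac{537358}{\left(-429\right) 238 + 205242} = - \frac{537358}{-102102 + 205242} = - \frac{537358}{103140} = \left(-537358\right) \frac{1}{103140} = - \frac{268679}{51570}$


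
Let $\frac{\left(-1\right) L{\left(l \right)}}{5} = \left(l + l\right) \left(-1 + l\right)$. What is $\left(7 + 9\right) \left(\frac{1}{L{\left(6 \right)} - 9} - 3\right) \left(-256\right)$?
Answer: $\frac{3801088}{309} \approx 12301.0$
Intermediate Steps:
$L{\left(l \right)} = - 10 l \left(-1 + l\right)$ ($L{\left(l \right)} = - 5 \left(l + l\right) \left(-1 + l\right) = - 5 \cdot 2 l \left(-1 + l\right) = - 10 l \left(-1 + l\right)$)
$\left(7 + 9\right) \left(\frac{1}{L{\left(6 \right)} - 9} - 3\right) \left(-256\right) = \left(7 + 9\right) \left(\frac{1}{10 \cdot 6 \left(1 - 6\right) - 9} - 3\right) \left(-256\right) = 16 \left(\frac{1}{10 \cdot 6 \left(1 - 6\right) - 9} - 3\right) \left(-256\right) = 16 \left(\frac{1}{10 \cdot 6 \left(-5\right) - 9} - 3\right) \left(-256\right) = 16 \left(\frac{1}{-300 - 9} - 3\right) \left(-256\right) = 16 \left(\frac{1}{-309} - 3\right) \left(-256\right) = 16 \left(- \frac{1}{309} - 3\right) \left(-256\right) = 16 \left(- \frac{928}{309}\right) \left(-256\right) = \left(- \frac{14848}{309}\right) \left(-256\right) = \frac{3801088}{309}$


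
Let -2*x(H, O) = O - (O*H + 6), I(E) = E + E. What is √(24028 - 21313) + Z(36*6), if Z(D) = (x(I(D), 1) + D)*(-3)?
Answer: -2607/2 + √2715 ≈ -1251.4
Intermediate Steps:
I(E) = 2*E
x(H, O) = 3 - O/2 + H*O/2 (x(H, O) = -(O - (O*H + 6))/2 = -(O - (H*O + 6))/2 = -(O - (6 + H*O))/2 = -(O + (-6 - H*O))/2 = -(-6 + O - H*O)/2 = 3 - O/2 + H*O/2)
Z(D) = -15/2 - 6*D (Z(D) = ((3 - ½*1 + (½)*(2*D)*1) + D)*(-3) = ((3 - ½ + D) + D)*(-3) = ((5/2 + D) + D)*(-3) = (5/2 + 2*D)*(-3) = -15/2 - 6*D)
√(24028 - 21313) + Z(36*6) = √(24028 - 21313) + (-15/2 - 216*6) = √2715 + (-15/2 - 6*216) = √2715 + (-15/2 - 1296) = √2715 - 2607/2 = -2607/2 + √2715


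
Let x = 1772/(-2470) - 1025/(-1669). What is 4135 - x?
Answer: 8523336884/2061215 ≈ 4135.1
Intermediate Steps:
x = -212859/2061215 (x = 1772*(-1/2470) - 1025*(-1/1669) = -886/1235 + 1025/1669 = -212859/2061215 ≈ -0.10327)
4135 - x = 4135 - 1*(-212859/2061215) = 4135 + 212859/2061215 = 8523336884/2061215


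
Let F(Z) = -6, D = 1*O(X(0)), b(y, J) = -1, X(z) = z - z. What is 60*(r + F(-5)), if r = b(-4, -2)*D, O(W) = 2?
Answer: -480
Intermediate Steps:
X(z) = 0
D = 2 (D = 1*2 = 2)
r = -2 (r = -1*2 = -2)
60*(r + F(-5)) = 60*(-2 - 6) = 60*(-8) = -480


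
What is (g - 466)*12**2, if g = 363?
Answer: -14832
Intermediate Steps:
(g - 466)*12**2 = (363 - 466)*12**2 = -103*144 = -14832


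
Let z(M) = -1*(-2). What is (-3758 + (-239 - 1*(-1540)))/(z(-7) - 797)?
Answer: 819/265 ≈ 3.0906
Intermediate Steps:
z(M) = 2
(-3758 + (-239 - 1*(-1540)))/(z(-7) - 797) = (-3758 + (-239 - 1*(-1540)))/(2 - 797) = (-3758 + (-239 + 1540))/(-795) = (-3758 + 1301)*(-1/795) = -2457*(-1/795) = 819/265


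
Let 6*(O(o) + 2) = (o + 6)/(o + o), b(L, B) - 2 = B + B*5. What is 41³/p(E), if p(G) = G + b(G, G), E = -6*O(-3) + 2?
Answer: 137842/207 ≈ 665.90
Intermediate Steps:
b(L, B) = 2 + 6*B (b(L, B) = 2 + (B + B*5) = 2 + (B + 5*B) = 2 + 6*B)
O(o) = -2 + (6 + o)/(12*o) (O(o) = -2 + ((o + 6)/(o + o))/6 = -2 + ((6 + o)/((2*o)))/6 = -2 + ((6 + o)*(1/(2*o)))/6 = -2 + ((6 + o)/(2*o))/6 = -2 + (6 + o)/(12*o))
E = 29/2 (E = -(6 - 23*(-3))/(2*(-3)) + 2 = -(-1)*(6 + 69)/(2*3) + 2 = -(-1)*75/(2*3) + 2 = -6*(-25/12) + 2 = 25/2 + 2 = 29/2 ≈ 14.500)
p(G) = 2 + 7*G (p(G) = G + (2 + 6*G) = 2 + 7*G)
41³/p(E) = 41³/(2 + 7*(29/2)) = 68921/(2 + 203/2) = 68921/(207/2) = 68921*(2/207) = 137842/207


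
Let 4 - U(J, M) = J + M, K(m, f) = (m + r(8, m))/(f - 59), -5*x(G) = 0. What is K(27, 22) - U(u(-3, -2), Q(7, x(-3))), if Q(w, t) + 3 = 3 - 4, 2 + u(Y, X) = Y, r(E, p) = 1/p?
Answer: -13717/999 ≈ -13.731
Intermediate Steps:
x(G) = 0 (x(G) = -⅕*0 = 0)
u(Y, X) = -2 + Y
Q(w, t) = -4 (Q(w, t) = -3 + (3 - 4) = -3 - 1 = -4)
K(m, f) = (m + 1/m)/(-59 + f) (K(m, f) = (m + 1/m)/(f - 59) = (m + 1/m)/(-59 + f))
U(J, M) = 4 - J - M (U(J, M) = 4 - (J + M) = 4 + (-J - M) = 4 - J - M)
K(27, 22) - U(u(-3, -2), Q(7, x(-3))) = (1 + 27²)/(27*(-59 + 22)) - (4 - (-2 - 3) - 1*(-4)) = (1/27)*(1 + 729)/(-37) - (4 - 1*(-5) + 4) = (1/27)*(-1/37)*730 - (4 + 5 + 4) = -730/999 - 1*13 = -730/999 - 13 = -13717/999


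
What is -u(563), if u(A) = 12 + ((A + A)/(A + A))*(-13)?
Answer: 1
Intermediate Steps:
u(A) = -1 (u(A) = 12 + ((2*A)/((2*A)))*(-13) = 12 + ((2*A)*(1/(2*A)))*(-13) = 12 + 1*(-13) = 12 - 13 = -1)
-u(563) = -1*(-1) = 1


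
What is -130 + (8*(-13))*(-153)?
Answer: 15782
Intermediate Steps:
-130 + (8*(-13))*(-153) = -130 - 104*(-153) = -130 + 15912 = 15782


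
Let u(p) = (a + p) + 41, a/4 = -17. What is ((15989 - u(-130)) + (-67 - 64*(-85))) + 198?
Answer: 21717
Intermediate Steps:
a = -68 (a = 4*(-17) = -68)
u(p) = -27 + p (u(p) = (-68 + p) + 41 = -27 + p)
((15989 - u(-130)) + (-67 - 64*(-85))) + 198 = ((15989 - (-27 - 130)) + (-67 - 64*(-85))) + 198 = ((15989 - 1*(-157)) + (-67 + 5440)) + 198 = ((15989 + 157) + 5373) + 198 = (16146 + 5373) + 198 = 21519 + 198 = 21717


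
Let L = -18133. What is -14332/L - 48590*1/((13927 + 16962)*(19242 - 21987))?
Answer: 243219146746/307500520113 ≈ 0.79096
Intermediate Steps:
-14332/L - 48590*1/((13927 + 16962)*(19242 - 21987)) = -14332/(-18133) - 48590*1/((13927 + 16962)*(19242 - 21987)) = -14332*(-1/18133) - 48590/(30889*(-2745)) = 14332/18133 - 48590/(-84790305) = 14332/18133 - 48590*(-1/84790305) = 14332/18133 + 9718/16958061 = 243219146746/307500520113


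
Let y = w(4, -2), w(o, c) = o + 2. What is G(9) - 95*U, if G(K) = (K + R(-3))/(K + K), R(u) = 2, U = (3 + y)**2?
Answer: -138499/18 ≈ -7694.4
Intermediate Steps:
w(o, c) = 2 + o
y = 6 (y = 2 + 4 = 6)
U = 81 (U = (3 + 6)**2 = 9**2 = 81)
G(K) = (2 + K)/(2*K) (G(K) = (K + 2)/(K + K) = (2 + K)/((2*K)) = (2 + K)*(1/(2*K)) = (2 + K)/(2*K))
G(9) - 95*U = (1/2)*(2 + 9)/9 - 95*81 = (1/2)*(1/9)*11 - 7695 = 11/18 - 7695 = -138499/18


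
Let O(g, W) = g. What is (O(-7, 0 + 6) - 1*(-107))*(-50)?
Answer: -5000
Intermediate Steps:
(O(-7, 0 + 6) - 1*(-107))*(-50) = (-7 - 1*(-107))*(-50) = (-7 + 107)*(-50) = 100*(-50) = -5000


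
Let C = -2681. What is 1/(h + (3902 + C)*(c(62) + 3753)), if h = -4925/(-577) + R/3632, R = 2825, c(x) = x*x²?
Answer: 2095664/619438272830889 ≈ 3.3832e-9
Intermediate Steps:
c(x) = x³
h = 19517625/2095664 (h = -4925/(-577) + 2825/3632 = -4925*(-1/577) + 2825*(1/3632) = 4925/577 + 2825/3632 = 19517625/2095664 ≈ 9.3133)
1/(h + (3902 + C)*(c(62) + 3753)) = 1/(19517625/2095664 + (3902 - 2681)*(62³ + 3753)) = 1/(19517625/2095664 + 1221*(238328 + 3753)) = 1/(19517625/2095664 + 1221*242081) = 1/(19517625/2095664 + 295580901) = 1/(619438272830889/2095664) = 2095664/619438272830889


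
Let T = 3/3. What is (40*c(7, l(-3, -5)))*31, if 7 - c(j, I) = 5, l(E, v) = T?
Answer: 2480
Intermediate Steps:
T = 1 (T = 3*(⅓) = 1)
l(E, v) = 1
c(j, I) = 2 (c(j, I) = 7 - 1*5 = 7 - 5 = 2)
(40*c(7, l(-3, -5)))*31 = (40*2)*31 = 80*31 = 2480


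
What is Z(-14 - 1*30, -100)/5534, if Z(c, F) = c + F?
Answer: -72/2767 ≈ -0.026021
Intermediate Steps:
Z(c, F) = F + c
Z(-14 - 1*30, -100)/5534 = (-100 + (-14 - 1*30))/5534 = (-100 + (-14 - 30))*(1/5534) = (-100 - 44)*(1/5534) = -144*1/5534 = -72/2767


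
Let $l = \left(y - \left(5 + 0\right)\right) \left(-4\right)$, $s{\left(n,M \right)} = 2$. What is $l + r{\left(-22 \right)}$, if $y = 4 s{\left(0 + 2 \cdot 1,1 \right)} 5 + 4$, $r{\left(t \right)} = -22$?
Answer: $-178$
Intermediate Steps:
$y = 44$ ($y = 4 \cdot 2 \cdot 5 + 4 = 8 \cdot 5 + 4 = 40 + 4 = 44$)
$l = -156$ ($l = \left(44 - \left(5 + 0\right)\right) \left(-4\right) = \left(44 - 5\right) \left(-4\right) = 39 \left(-4\right) = -156$)
$l + r{\left(-22 \right)} = -156 - 22 = -178$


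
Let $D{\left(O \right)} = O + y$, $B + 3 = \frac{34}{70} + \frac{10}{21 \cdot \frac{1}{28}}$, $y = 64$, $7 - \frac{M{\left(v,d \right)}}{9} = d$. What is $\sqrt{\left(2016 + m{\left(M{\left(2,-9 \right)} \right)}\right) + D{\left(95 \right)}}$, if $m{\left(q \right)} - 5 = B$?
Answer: $\frac{2 \sqrt{6038445}}{105} \approx 46.806$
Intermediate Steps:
$M{\left(v,d \right)} = 63 - 9 d$
$B = \frac{1136}{105}$ ($B = -3 + \left(\frac{34}{70} + \frac{10}{21 \cdot \frac{1}{28}}\right) = -3 + \left(34 \cdot \frac{1}{70} + \frac{10}{21 \cdot \frac{1}{28}}\right) = -3 + \left(\frac{17}{35} + \frac{10}{\frac{3}{4}}\right) = -3 + \left(\frac{17}{35} + 10 \cdot \frac{4}{3}\right) = -3 + \left(\frac{17}{35} + \frac{40}{3}\right) = -3 + \frac{1451}{105} = \frac{1136}{105} \approx 10.819$)
$m{\left(q \right)} = \frac{1661}{105}$ ($m{\left(q \right)} = 5 + \frac{1136}{105} = \frac{1661}{105}$)
$D{\left(O \right)} = 64 + O$ ($D{\left(O \right)} = O + 64 = 64 + O$)
$\sqrt{\left(2016 + m{\left(M{\left(2,-9 \right)} \right)}\right) + D{\left(95 \right)}} = \sqrt{\left(2016 + \frac{1661}{105}\right) + \left(64 + 95\right)} = \sqrt{\frac{213341}{105} + 159} = \sqrt{\frac{230036}{105}} = \frac{2 \sqrt{6038445}}{105}$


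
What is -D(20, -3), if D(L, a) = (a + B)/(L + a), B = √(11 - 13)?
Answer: 3/17 - I*√2/17 ≈ 0.17647 - 0.083189*I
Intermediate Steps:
B = I*√2 (B = √(-2) = I*√2 ≈ 1.4142*I)
D(L, a) = (a + I*√2)/(L + a)
-D(20, -3) = -(-3 + I*√2)/(20 - 3) = -(-3 + I*√2)/17 = -(-3/17 + I*√2/17) = 3/17 - I*√2/17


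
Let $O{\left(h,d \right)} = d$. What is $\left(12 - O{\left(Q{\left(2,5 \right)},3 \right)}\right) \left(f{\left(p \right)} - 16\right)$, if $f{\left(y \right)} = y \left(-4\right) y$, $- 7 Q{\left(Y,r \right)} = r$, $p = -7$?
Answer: $-1908$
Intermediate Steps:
$Q{\left(Y,r \right)} = - \frac{r}{7}$
$f{\left(y \right)} = - 4 y^{2}$ ($f{\left(y \right)} = - 4 y y = - 4 y^{2}$)
$\left(12 - O{\left(Q{\left(2,5 \right)},3 \right)}\right) \left(f{\left(p \right)} - 16\right) = \left(12 - 3\right) \left(- 4 \left(-7\right)^{2} - 16\right) = \left(12 - 3\right) \left(\left(-4\right) 49 - 16\right) = 9 \left(-196 - 16\right) = 9 \left(-212\right) = -1908$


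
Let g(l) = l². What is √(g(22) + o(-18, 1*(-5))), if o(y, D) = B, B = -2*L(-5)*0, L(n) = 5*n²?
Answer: 22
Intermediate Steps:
B = 0 (B = -10*(-5)²*0 = -10*25*0 = -2*125*0 = -250*0 = 0)
o(y, D) = 0
√(g(22) + o(-18, 1*(-5))) = √(22² + 0) = √(484 + 0) = √484 = 22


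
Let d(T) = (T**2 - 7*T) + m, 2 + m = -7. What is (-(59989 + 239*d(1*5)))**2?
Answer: 3074480704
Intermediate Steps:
m = -9 (m = -2 - 7 = -9)
d(T) = -9 + T**2 - 7*T (d(T) = (T**2 - 7*T) - 9 = -9 + T**2 - 7*T)
(-(59989 + 239*d(1*5)))**2 = (-(63813 - 1673*1*5))**2 = (-239/(1/((-9 + 5**2 - 7*5) + 251)))**2 = (-239/(1/((-9 + 25 - 35) + 251)))**2 = (-239/(1/(-19 + 251)))**2 = (-239/(1/232))**2 = (-239/1/232)**2 = (-239*232)**2 = (-55448)**2 = 3074480704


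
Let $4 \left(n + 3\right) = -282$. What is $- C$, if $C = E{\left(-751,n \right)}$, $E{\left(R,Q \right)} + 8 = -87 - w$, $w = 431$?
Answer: $526$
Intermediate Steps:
$n = - \frac{147}{2}$ ($n = -3 + \frac{1}{4} \left(-282\right) = -3 - \frac{141}{2} = - \frac{147}{2} \approx -73.5$)
$E{\left(R,Q \right)} = -526$ ($E{\left(R,Q \right)} = -8 - 518 = -526$)
$C = -526$
$- C = \left(-1\right) \left(-526\right) = 526$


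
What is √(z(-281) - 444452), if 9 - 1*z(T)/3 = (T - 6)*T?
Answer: I*√686366 ≈ 828.47*I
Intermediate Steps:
z(T) = 27 - 3*T*(-6 + T) (z(T) = 27 - 3*(T - 6)*T = 27 - 3*(-6 + T)*T = 27 - 3*T*(-6 + T))
√(z(-281) - 444452) = √((27 - 3*(-281)² + 18*(-281)) - 444452) = √((27 - 3*78961 - 5058) - 444452) = √((27 - 236883 - 5058) - 444452) = √(-241914 - 444452) = √(-686366) = I*√686366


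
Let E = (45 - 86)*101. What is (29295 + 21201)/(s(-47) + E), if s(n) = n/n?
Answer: -4208/345 ≈ -12.197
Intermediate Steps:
s(n) = 1
E = -4141 (E = -41*101 = -4141)
(29295 + 21201)/(s(-47) + E) = (29295 + 21201)/(1 - 4141) = 50496/(-4140) = 50496*(-1/4140) = -4208/345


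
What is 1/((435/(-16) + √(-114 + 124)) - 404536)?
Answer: -103568176/41899871403561 - 256*√10/41899871403561 ≈ -2.4718e-6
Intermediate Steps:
1/((435/(-16) + √(-114 + 124)) - 404536) = 1/((435*(-1/16) + √10) - 404536) = 1/((-435/16 + √10) - 404536) = 1/(-6473011/16 + √10)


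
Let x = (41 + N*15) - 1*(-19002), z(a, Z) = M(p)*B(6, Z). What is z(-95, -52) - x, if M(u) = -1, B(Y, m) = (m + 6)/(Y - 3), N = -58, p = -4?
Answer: -54473/3 ≈ -18158.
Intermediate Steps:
B(Y, m) = (6 + m)/(-3 + Y)
z(a, Z) = -2 - Z/3 (z(a, Z) = -(6 + Z)/(-3 + 6) = -(6 + Z)/3 = -(2 + Z/3) = -2 - Z/3)
x = 18173 (x = (41 - 58*15) - 1*(-19002) = (41 - 870) + 19002 = -829 + 19002 = 18173)
z(-95, -52) - x = (-2 - 1/3*(-52)) - 1*18173 = (-2 + 52/3) - 18173 = 46/3 - 18173 = -54473/3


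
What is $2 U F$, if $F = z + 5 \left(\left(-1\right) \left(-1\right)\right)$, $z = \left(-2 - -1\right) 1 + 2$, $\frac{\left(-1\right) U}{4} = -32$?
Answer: $1536$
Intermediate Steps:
$U = 128$ ($U = \left(-4\right) \left(-32\right) = 128$)
$z = 1$ ($z = \left(-2 + 1\right) 1 + 2 = \left(-1\right) 1 + 2 = -1 + 2 = 1$)
$F = 6$ ($F = 1 + 5 \left(\left(-1\right) \left(-1\right)\right) = 1 + 5 \cdot 1 = 1 + 5 = 6$)
$2 U F = 2 \cdot 128 \cdot 6 = 256 \cdot 6 = 1536$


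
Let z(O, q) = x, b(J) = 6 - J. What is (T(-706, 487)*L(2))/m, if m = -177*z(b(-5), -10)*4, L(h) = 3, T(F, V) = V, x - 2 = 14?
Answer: -487/3776 ≈ -0.12897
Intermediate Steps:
x = 16 (x = 2 + 14 = 16)
z(O, q) = 16
m = -11328 (m = -177*16*4 = -2832*4 = -11328)
(T(-706, 487)*L(2))/m = (487*3)/(-11328) = 1461*(-1/11328) = -487/3776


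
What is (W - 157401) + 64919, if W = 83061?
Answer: -9421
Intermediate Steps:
(W - 157401) + 64919 = (83061 - 157401) + 64919 = -74340 + 64919 = -9421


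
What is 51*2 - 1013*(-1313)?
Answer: 1330171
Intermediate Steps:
51*2 - 1013*(-1313) = 102 + 1330069 = 1330171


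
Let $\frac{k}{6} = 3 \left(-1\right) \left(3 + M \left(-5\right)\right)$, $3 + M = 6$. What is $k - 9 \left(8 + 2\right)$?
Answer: $126$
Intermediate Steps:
$M = 3$ ($M = -3 + 6 = 3$)
$k = 216$ ($k = 6 \cdot 3 \left(-1\right) \left(3 + 3 \left(-5\right)\right) = 6 \left(- 3 \left(3 - 15\right)\right) = 6 \left(\left(-3\right) \left(-12\right)\right) = 6 \cdot 36 = 216$)
$k - 9 \left(8 + 2\right) = 216 - 9 \left(8 + 2\right) = 216 - 90 = 126$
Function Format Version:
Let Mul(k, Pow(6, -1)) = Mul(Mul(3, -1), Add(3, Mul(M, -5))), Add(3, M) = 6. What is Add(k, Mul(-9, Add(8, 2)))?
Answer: 126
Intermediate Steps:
M = 3 (M = Add(-3, 6) = 3)
k = 216 (k = Mul(6, Mul(Mul(3, -1), Add(3, Mul(3, -5)))) = Mul(6, Mul(-3, Add(3, -15))) = Mul(6, Mul(-3, -12)) = Mul(6, 36) = 216)
Add(k, Mul(-9, Add(8, 2))) = Add(216, Mul(-9, Add(8, 2))) = Add(216, Mul(-9, 10)) = Add(216, -90) = 126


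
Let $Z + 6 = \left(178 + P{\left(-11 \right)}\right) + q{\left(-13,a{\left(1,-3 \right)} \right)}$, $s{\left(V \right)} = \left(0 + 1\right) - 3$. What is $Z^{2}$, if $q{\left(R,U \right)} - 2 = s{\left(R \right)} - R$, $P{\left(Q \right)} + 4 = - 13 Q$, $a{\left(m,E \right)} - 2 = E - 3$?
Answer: $104976$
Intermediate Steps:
$a{\left(m,E \right)} = -1 + E$ ($a{\left(m,E \right)} = 2 + \left(E - 3\right) = 2 + \left(-3 + E\right) = -1 + E$)
$P{\left(Q \right)} = -4 - 13 Q$
$s{\left(V \right)} = -2$ ($s{\left(V \right)} = 1 - 3 = -2$)
$q{\left(R,U \right)} = - R$ ($q{\left(R,U \right)} = 2 - \left(2 + R\right) = - R$)
$Z = 324$ ($Z = -6 + \left(\left(178 - -139\right) - -13\right) = -6 + \left(\left(178 + \left(-4 + 143\right)\right) + 13\right) = -6 + \left(\left(178 + 139\right) + 13\right) = -6 + \left(317 + 13\right) = -6 + 330 = 324$)
$Z^{2} = 324^{2} = 104976$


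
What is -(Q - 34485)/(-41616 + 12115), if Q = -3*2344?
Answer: -41517/29501 ≈ -1.4073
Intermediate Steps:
Q = -7032
-(Q - 34485)/(-41616 + 12115) = -(-7032 - 34485)/(-41616 + 12115) = -(-41517)/(-29501) = -(-41517)*(-1)/29501 = -1*41517/29501 = -41517/29501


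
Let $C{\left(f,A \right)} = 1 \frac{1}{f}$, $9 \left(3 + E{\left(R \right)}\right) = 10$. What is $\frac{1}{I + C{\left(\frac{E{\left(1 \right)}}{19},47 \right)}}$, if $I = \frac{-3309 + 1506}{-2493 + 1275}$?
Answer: $- \frac{6902}{59209} \approx -0.11657$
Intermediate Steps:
$E{\left(R \right)} = - \frac{17}{9}$ ($E{\left(R \right)} = -3 + \frac{1}{9} \cdot 10 = -3 + \frac{10}{9} = - \frac{17}{9}$)
$C{\left(f,A \right)} = \frac{1}{f}$
$I = \frac{601}{406}$ ($I = - \frac{1803}{-1218} = \left(-1803\right) \left(- \frac{1}{1218}\right) = \frac{601}{406} \approx 1.4803$)
$\frac{1}{I + C{\left(\frac{E{\left(1 \right)}}{19},47 \right)}} = \frac{1}{\frac{601}{406} + \frac{1}{\left(- \frac{17}{9}\right) \frac{1}{19}}} = \frac{1}{\frac{601}{406} + \frac{1}{- \frac{17}{171}}} = \frac{1}{\frac{601}{406} - \frac{171}{17}} = \frac{1}{- \frac{59209}{6902}} = - \frac{6902}{59209}$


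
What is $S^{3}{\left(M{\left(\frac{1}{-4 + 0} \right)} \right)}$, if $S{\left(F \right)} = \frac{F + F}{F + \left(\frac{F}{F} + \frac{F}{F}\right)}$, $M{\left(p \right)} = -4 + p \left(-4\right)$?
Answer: $216$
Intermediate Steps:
$M{\left(p \right)} = -4 - 4 p$
$S{\left(F \right)} = \frac{2 F}{2 + F}$ ($S{\left(F \right)} = \frac{2 F}{F + \left(1 + 1\right)} = \frac{2 F}{F + 2} = \frac{2 F}{2 + F}$)
$S^{3}{\left(M{\left(\frac{1}{-4 + 0} \right)} \right)} = \left(\frac{2 \left(-4 - \frac{4}{-4 + 0}\right)}{2 - \left(4 + \frac{4}{-4 + 0}\right)}\right)^{3} = \left(\frac{2 \left(-4 - \frac{4}{-4}\right)}{2 - \left(4 + \frac{4}{-4}\right)}\right)^{3} = \left(\frac{2 \left(-4 - -1\right)}{2 - 3}\right)^{3} = \left(\frac{2 \left(-4 + 1\right)}{2 + \left(-4 + 1\right)}\right)^{3} = \left(2 \left(-3\right) \frac{1}{2 - 3}\right)^{3} = \left(2 \left(-3\right) \frac{1}{-1}\right)^{3} = \left(2 \left(-3\right) \left(-1\right)\right)^{3} = 6^{3} = 216$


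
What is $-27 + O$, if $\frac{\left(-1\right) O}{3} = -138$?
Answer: $387$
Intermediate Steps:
$O = 414$ ($O = \left(-3\right) \left(-138\right) = 414$)
$-27 + O = -27 + 414 = 387$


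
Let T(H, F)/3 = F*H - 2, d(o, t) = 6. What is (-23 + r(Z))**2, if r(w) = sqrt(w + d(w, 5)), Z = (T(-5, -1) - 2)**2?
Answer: (23 - sqrt(55))**2 ≈ 242.85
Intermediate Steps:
T(H, F) = -6 + 3*F*H (T(H, F) = 3*(F*H - 2) = 3*(-2 + F*H) = -6 + 3*F*H)
Z = 49 (Z = ((-6 + 3*(-1)*(-5)) - 2)**2 = ((-6 + 15) - 2)**2 = (9 - 2)**2 = 7**2 = 49)
r(w) = sqrt(6 + w) (r(w) = sqrt(w + 6) = sqrt(6 + w))
(-23 + r(Z))**2 = (-23 + sqrt(6 + 49))**2 = (-23 + sqrt(55))**2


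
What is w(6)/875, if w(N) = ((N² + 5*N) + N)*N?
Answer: 432/875 ≈ 0.49371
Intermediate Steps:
w(N) = N*(N² + 6*N) (w(N) = (N² + 6*N)*N = N*(N² + 6*N))
w(6)/875 = (6²*(6 + 6))/875 = (36*12)*(1/875) = 432*(1/875) = 432/875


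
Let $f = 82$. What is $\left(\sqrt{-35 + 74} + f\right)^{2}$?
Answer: $\left(82 + \sqrt{39}\right)^{2} \approx 7787.2$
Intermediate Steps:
$\left(\sqrt{-35 + 74} + f\right)^{2} = \left(\sqrt{-35 + 74} + 82\right)^{2} = \left(\sqrt{39} + 82\right)^{2} = \left(82 + \sqrt{39}\right)^{2}$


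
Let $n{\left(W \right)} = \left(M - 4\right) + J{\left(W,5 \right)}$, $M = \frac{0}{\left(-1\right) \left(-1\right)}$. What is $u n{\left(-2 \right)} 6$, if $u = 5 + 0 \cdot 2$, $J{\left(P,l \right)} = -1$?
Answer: $-150$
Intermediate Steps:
$M = 0$ ($M = \frac{0}{1} = 0 \cdot 1 = 0$)
$n{\left(W \right)} = -5$ ($n{\left(W \right)} = \left(0 - 4\right) - 1 = -4 - 1 = -5$)
$u = 5$ ($u = 5 + 0 = 5$)
$u n{\left(-2 \right)} 6 = 5 \left(-5\right) 6 = \left(-25\right) 6 = -150$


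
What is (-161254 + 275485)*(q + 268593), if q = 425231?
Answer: 79256209344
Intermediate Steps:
(-161254 + 275485)*(q + 268593) = (-161254 + 275485)*(425231 + 268593) = 114231*693824 = 79256209344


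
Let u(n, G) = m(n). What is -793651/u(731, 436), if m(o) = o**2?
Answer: -18457/12427 ≈ -1.4852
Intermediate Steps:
u(n, G) = n**2
-793651/u(731, 436) = -793651/(731**2) = -793651/534361 = -793651*1/534361 = -18457/12427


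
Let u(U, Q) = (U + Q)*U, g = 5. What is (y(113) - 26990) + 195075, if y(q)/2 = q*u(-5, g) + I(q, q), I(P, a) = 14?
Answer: 168113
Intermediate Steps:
u(U, Q) = U*(Q + U) (u(U, Q) = (Q + U)*U = U*(Q + U))
y(q) = 28 (y(q) = 2*(q*(-5*(5 - 5)) + 14) = 2*(q*(-5*0) + 14) = 2*(q*0 + 14) = 2*(0 + 14) = 2*14 = 28)
(y(113) - 26990) + 195075 = (28 - 26990) + 195075 = -26962 + 195075 = 168113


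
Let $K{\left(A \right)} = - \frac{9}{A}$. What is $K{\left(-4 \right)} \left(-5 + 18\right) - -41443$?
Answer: $\frac{165889}{4} \approx 41472.0$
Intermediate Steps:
$K{\left(-4 \right)} \left(-5 + 18\right) - -41443 = - \frac{9}{-4} \left(-5 + 18\right) - -41443 = \left(-9\right) \left(- \frac{1}{4}\right) 13 + 41443 = \frac{9}{4} \cdot 13 + 41443 = \frac{117}{4} + 41443 = \frac{165889}{4}$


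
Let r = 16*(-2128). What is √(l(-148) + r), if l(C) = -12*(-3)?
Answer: 2*I*√8503 ≈ 184.42*I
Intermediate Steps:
r = -34048
l(C) = 36
√(l(-148) + r) = √(36 - 34048) = √(-34012) = 2*I*√8503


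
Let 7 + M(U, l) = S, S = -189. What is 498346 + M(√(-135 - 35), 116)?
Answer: 498150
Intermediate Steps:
M(U, l) = -196 (M(U, l) = -7 - 189 = -196)
498346 + M(√(-135 - 35), 116) = 498346 - 196 = 498150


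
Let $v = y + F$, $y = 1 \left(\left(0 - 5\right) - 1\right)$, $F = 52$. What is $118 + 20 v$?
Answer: $1038$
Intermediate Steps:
$y = -6$ ($y = 1 \left(-5 - 1\right) = 1 \left(-6\right) = -6$)
$v = 46$ ($v = -6 + 52 = 46$)
$118 + 20 v = 118 + 20 \cdot 46 = 118 + 920 = 1038$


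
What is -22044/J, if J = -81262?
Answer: 11022/40631 ≈ 0.27127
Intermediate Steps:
-22044/J = -22044/(-81262) = -22044*(-1/81262) = 11022/40631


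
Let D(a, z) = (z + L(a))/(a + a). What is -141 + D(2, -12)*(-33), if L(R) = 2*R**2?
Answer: -108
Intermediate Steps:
D(a, z) = (z + 2*a**2)/(2*a) (D(a, z) = (z + 2*a**2)/(a + a) = (z + 2*a**2)/((2*a)) = (z + 2*a**2)*(1/(2*a)) = (z + 2*a**2)/(2*a))
-141 + D(2, -12)*(-33) = -141 + (2 + (1/2)*(-12)/2)*(-33) = -141 + (2 + (1/2)*(-12)*(1/2))*(-33) = -141 + (2 - 3)*(-33) = -141 - 1*(-33) = -141 + 33 = -108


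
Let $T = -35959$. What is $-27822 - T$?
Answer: $8137$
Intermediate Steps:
$-27822 - T = -27822 - -35959 = -27822 + 35959 = 8137$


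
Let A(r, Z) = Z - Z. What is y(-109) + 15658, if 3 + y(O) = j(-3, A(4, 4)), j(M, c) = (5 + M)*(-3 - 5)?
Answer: 15639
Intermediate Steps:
A(r, Z) = 0
j(M, c) = -40 - 8*M (j(M, c) = (5 + M)*(-8) = -40 - 8*M)
y(O) = -19 (y(O) = -3 + (-40 - 8*(-3)) = -3 + (-40 + 24) = -3 - 16 = -19)
y(-109) + 15658 = -19 + 15658 = 15639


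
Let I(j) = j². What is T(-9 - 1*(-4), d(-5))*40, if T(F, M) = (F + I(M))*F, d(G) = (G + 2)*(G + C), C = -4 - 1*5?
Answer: -351800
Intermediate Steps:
C = -9 (C = -4 - 5 = -9)
d(G) = (-9 + G)*(2 + G) (d(G) = (G + 2)*(G - 9) = (2 + G)*(-9 + G) = (-9 + G)*(2 + G))
T(F, M) = F*(F + M²) (T(F, M) = (F + M²)*F = F*(F + M²))
T(-9 - 1*(-4), d(-5))*40 = ((-9 - 1*(-4))*((-9 - 1*(-4)) + (-18 + (-5)² - 7*(-5))²))*40 = ((-9 + 4)*((-9 + 4) + (-18 + 25 + 35)²))*40 = -5*(-5 + 42²)*40 = -5*(-5 + 1764)*40 = -5*1759*40 = -8795*40 = -351800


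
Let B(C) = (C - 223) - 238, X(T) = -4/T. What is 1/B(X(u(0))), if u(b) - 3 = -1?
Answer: -1/463 ≈ -0.0021598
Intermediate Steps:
u(b) = 2 (u(b) = 3 - 1 = 2)
B(C) = -461 + C (B(C) = (-223 + C) - 238 = -461 + C)
1/B(X(u(0))) = 1/(-461 - 4/2) = 1/(-461 - 4*½) = 1/(-461 - 2) = 1/(-463) = -1/463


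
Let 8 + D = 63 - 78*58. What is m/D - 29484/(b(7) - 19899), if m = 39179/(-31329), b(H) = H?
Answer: 1032203394838/696266253873 ≈ 1.4825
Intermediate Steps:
D = -4469 (D = -8 + (63 - 78*58) = -8 + (63 - 4524) = -8 - 4461 = -4469)
m = -39179/31329 (m = 39179*(-1/31329) = -39179/31329 ≈ -1.2506)
m/D - 29484/(b(7) - 19899) = -39179/31329/(-4469) - 29484/(7 - 19899) = -39179/31329*(-1/4469) - 29484/(-19892) = 39179/140009301 - 29484*(-1/19892) = 39179/140009301 + 7371/4973 = 1032203394838/696266253873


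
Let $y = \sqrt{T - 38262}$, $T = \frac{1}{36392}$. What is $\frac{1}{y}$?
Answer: $- \frac{2 i \sqrt{12668334535894}}{1392430703} \approx - 0.0051123 i$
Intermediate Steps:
$T = \frac{1}{36392} \approx 2.7479 \cdot 10^{-5}$
$y = \frac{i \sqrt{12668334535894}}{18196}$ ($y = \sqrt{\frac{1}{36392} - 38262} = \sqrt{- \frac{1392430703}{36392}} = \frac{i \sqrt{12668334535894}}{18196} \approx 195.61 i$)
$\frac{1}{y} = \frac{1}{\frac{1}{18196} i \sqrt{12668334535894}} = - \frac{2 i \sqrt{12668334535894}}{1392430703}$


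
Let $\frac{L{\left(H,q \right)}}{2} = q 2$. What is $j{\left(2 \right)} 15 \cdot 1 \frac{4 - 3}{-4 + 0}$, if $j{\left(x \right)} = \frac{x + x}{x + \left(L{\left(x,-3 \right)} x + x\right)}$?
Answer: $\frac{3}{4} \approx 0.75$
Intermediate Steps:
$L{\left(H,q \right)} = 4 q$ ($L{\left(H,q \right)} = 2 q 2 = 2 \cdot 2 q = 4 q$)
$j{\left(x \right)} = - \frac{1}{5}$ ($j{\left(x \right)} = \frac{x + x}{x + \left(4 \left(-3\right) x + x\right)} = \frac{2 x}{x + \left(- 12 x + x\right)} = \frac{2 x}{x - 11 x} = \frac{2 x}{\left(-10\right) x} = 2 x \left(- \frac{1}{10 x}\right) = - \frac{1}{5}$)
$j{\left(2 \right)} 15 \cdot 1 \frac{4 - 3}{-4 + 0} = \left(- \frac{1}{5}\right) 15 \cdot 1 \frac{4 - 3}{-4 + 0} = - 3 \cdot 1 \cdot 1 \frac{1}{-4} = - 3 \cdot 1 \cdot 1 \left(- \frac{1}{4}\right) = - 3 \cdot 1 \left(- \frac{1}{4}\right) = \left(-3\right) \left(- \frac{1}{4}\right) = \frac{3}{4}$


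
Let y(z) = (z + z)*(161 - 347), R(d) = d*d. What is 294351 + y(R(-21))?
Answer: 130299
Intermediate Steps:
R(d) = d²
y(z) = -372*z (y(z) = (2*z)*(-186) = -372*z)
294351 + y(R(-21)) = 294351 - 372*(-21)² = 294351 - 372*441 = 294351 - 164052 = 130299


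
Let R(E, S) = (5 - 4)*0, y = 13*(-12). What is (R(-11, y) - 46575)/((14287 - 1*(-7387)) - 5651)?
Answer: -15525/5341 ≈ -2.9068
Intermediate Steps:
y = -156
R(E, S) = 0 (R(E, S) = 1*0 = 0)
(R(-11, y) - 46575)/((14287 - 1*(-7387)) - 5651) = (0 - 46575)/((14287 - 1*(-7387)) - 5651) = -46575/((14287 + 7387) - 5651) = -46575/(21674 - 5651) = -46575/16023 = -46575*1/16023 = -15525/5341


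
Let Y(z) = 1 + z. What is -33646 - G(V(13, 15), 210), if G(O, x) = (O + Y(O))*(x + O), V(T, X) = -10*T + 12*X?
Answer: -59906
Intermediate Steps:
G(O, x) = (1 + 2*O)*(O + x) (G(O, x) = (O + (1 + O))*(x + O) = (1 + 2*O)*(O + x))
-33646 - G(V(13, 15), 210) = -33646 - ((-10*13 + 12*15) + 210 + 2*(-10*13 + 12*15)² + 2*(-10*13 + 12*15)*210) = -33646 - ((-130 + 180) + 210 + 2*(-130 + 180)² + 2*(-130 + 180)*210) = -33646 - (50 + 210 + 2*50² + 2*50*210) = -33646 - (50 + 210 + 2*2500 + 21000) = -33646 - (50 + 210 + 5000 + 21000) = -33646 - 1*26260 = -33646 - 26260 = -59906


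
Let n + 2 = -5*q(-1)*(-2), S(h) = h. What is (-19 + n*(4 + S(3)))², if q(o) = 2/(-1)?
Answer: 29929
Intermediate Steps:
q(o) = -2 (q(o) = 2*(-1) = -2)
n = -22 (n = -2 - 5*(-2)*(-2) = -2 + 10*(-2) = -2 - 20 = -22)
(-19 + n*(4 + S(3)))² = (-19 - 22*(4 + 3))² = (-19 - 22*7)² = (-19 - 154)² = (-173)² = 29929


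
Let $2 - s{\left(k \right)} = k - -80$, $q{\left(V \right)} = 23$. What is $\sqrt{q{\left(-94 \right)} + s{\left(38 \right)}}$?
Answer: $i \sqrt{93} \approx 9.6436 i$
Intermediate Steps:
$s{\left(k \right)} = -78 - k$ ($s{\left(k \right)} = 2 - \left(k - -80\right) = 2 - \left(k + 80\right) = 2 - \left(80 + k\right) = -78 - k$)
$\sqrt{q{\left(-94 \right)} + s{\left(38 \right)}} = \sqrt{23 - 116} = \sqrt{-93} = i \sqrt{93}$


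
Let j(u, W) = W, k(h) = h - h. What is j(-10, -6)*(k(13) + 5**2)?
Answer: -150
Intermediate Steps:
k(h) = 0
j(-10, -6)*(k(13) + 5**2) = -6*(0 + 5**2) = -6*(0 + 25) = -6*25 = -150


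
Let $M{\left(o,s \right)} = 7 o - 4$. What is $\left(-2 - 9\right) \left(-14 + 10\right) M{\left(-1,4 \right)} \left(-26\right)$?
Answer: $12584$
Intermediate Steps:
$M{\left(o,s \right)} = -4 + 7 o$
$\left(-2 - 9\right) \left(-14 + 10\right) M{\left(-1,4 \right)} \left(-26\right) = \left(-2 - 9\right) \left(-14 + 10\right) \left(-4 + 7 \left(-1\right)\right) \left(-26\right) = \left(-11\right) \left(-4\right) \left(-4 - 7\right) \left(-26\right) = 44 \left(-11\right) \left(-26\right) = \left(-484\right) \left(-26\right) = 12584$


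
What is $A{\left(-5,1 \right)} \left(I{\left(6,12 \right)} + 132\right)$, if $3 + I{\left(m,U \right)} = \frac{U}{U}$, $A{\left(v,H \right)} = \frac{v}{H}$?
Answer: $-650$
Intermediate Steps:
$I{\left(m,U \right)} = -2$ ($I{\left(m,U \right)} = -3 + \frac{U}{U} = -3 + 1 = -2$)
$A{\left(-5,1 \right)} \left(I{\left(6,12 \right)} + 132\right) = - \frac{5}{1} \left(-2 + 132\right) = \left(-5\right) 1 \cdot 130 = \left(-5\right) 130 = -650$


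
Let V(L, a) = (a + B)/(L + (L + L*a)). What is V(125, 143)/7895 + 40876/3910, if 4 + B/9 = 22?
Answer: 116984581101/11190175625 ≈ 10.454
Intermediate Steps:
B = 162 (B = -36 + 9*22 = -36 + 198 = 162)
V(L, a) = (162 + a)/(2*L + L*a) (V(L, a) = (a + 162)/(L + (L + L*a)) = (162 + a)/(2*L + L*a))
V(125, 143)/7895 + 40876/3910 = ((162 + 143)/(125*(2 + 143)))/7895 + 40876/3910 = ((1/125)*305/145)*(1/7895) + 40876*(1/3910) = ((1/125)*(1/145)*305)*(1/7895) + 20438/1955 = (61/3625)*(1/7895) + 20438/1955 = 61/28619375 + 20438/1955 = 116984581101/11190175625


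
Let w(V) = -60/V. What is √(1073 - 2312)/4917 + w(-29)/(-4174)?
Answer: -30/60523 + I*√1239/4917 ≈ -0.00049568 + 0.0071587*I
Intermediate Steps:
√(1073 - 2312)/4917 + w(-29)/(-4174) = √(1073 - 2312)/4917 - 60/(-29)/(-4174) = √(-1239)*(1/4917) - 60*(-1/29)*(-1/4174) = (I*√1239)*(1/4917) + (60/29)*(-1/4174) = I*√1239/4917 - 30/60523 = -30/60523 + I*√1239/4917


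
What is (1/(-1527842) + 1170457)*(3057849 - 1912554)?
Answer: 2048100542185303935/1527842 ≈ 1.3405e+12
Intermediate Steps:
(1/(-1527842) + 1170457)*(3057849 - 1912554) = (-1/1527842 + 1170457)*1145295 = (1788273363793/1527842)*1145295 = 2048100542185303935/1527842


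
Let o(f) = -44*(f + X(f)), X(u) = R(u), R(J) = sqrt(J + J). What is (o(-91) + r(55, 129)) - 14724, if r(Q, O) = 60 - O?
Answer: -10789 - 44*I*sqrt(182) ≈ -10789.0 - 593.59*I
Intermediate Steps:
R(J) = sqrt(2)*sqrt(J) (R(J) = sqrt(2*J) = sqrt(2)*sqrt(J))
X(u) = sqrt(2)*sqrt(u)
o(f) = -44*f - 44*sqrt(2)*sqrt(f) (o(f) = -44*(f + sqrt(2)*sqrt(f)) = -44*f - 44*sqrt(2)*sqrt(f))
(o(-91) + r(55, 129)) - 14724 = ((-44*(-91) - 44*sqrt(2)*sqrt(-91)) + (60 - 1*129)) - 14724 = ((4004 - 44*sqrt(2)*I*sqrt(91)) + (60 - 129)) - 14724 = ((4004 - 44*I*sqrt(182)) - 69) - 14724 = (3935 - 44*I*sqrt(182)) - 14724 = -10789 - 44*I*sqrt(182)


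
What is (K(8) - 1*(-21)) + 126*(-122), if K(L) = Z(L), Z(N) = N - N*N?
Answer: -15407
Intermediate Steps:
Z(N) = N - N²
K(L) = L*(1 - L)
(K(8) - 1*(-21)) + 126*(-122) = (8*(1 - 1*8) - 1*(-21)) + 126*(-122) = (8*(1 - 8) + 21) - 15372 = (8*(-7) + 21) - 15372 = (-56 + 21) - 15372 = -35 - 15372 = -15407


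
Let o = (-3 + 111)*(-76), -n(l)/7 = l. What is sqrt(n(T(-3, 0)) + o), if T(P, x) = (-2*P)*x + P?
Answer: I*sqrt(8187) ≈ 90.482*I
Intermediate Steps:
T(P, x) = P - 2*P*x (T(P, x) = -2*P*x + P = P - 2*P*x)
n(l) = -7*l
o = -8208 (o = 108*(-76) = -8208)
sqrt(n(T(-3, 0)) + o) = sqrt(-(-21)*(1 - 2*0) - 8208) = sqrt(-(-21)*(1 + 0) - 8208) = sqrt(-(-21) - 8208) = sqrt(-7*(-3) - 8208) = sqrt(21 - 8208) = sqrt(-8187) = I*sqrt(8187)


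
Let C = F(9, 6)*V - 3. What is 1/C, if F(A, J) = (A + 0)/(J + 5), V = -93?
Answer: -11/870 ≈ -0.012644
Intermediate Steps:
F(A, J) = A/(5 + J)
C = -870/11 (C = (9/(5 + 6))*(-93) - 3 = (9/11)*(-93) - 3 = -837/11 - 3 = -870/11 ≈ -79.091)
1/C = 1/(-870/11) = -11/870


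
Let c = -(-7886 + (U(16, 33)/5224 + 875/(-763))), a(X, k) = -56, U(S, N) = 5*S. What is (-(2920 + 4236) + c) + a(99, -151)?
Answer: 48053833/71177 ≈ 675.13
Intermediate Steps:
c = 561382357/71177 (c = -(-7886 + ((5*16)/5224 + 875/(-763))) = -(-7886 + (80*(1/5224) + 875*(-1/763))) = -(-7886 + (10/653 - 125/109)) = -(-7886 - 80535/71177) = -1*(-561382357/71177) = 561382357/71177 ≈ 7887.1)
(-(2920 + 4236) + c) + a(99, -151) = (-(2920 + 4236) + 561382357/71177) - 56 = (-1*7156 + 561382357/71177) - 56 = (-7156 + 561382357/71177) - 56 = 52039745/71177 - 56 = 48053833/71177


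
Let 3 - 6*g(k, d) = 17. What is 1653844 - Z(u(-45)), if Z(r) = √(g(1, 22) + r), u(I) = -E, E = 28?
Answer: 1653844 - I*√273/3 ≈ 1.6538e+6 - 5.5076*I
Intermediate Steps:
g(k, d) = -7/3 (g(k, d) = ½ - ⅙*17 = ½ - 17/6 = -7/3)
u(I) = -28 (u(I) = -1*28 = -28)
Z(r) = √(-7/3 + r)
1653844 - Z(u(-45)) = 1653844 - √(-21 + 9*(-28))/3 = 1653844 - √(-21 - 252)/3 = 1653844 - √(-273)/3 = 1653844 - I*√273/3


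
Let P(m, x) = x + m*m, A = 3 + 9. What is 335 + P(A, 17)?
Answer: 496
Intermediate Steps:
A = 12
P(m, x) = x + m²
335 + P(A, 17) = 335 + (17 + 12²) = 335 + (17 + 144) = 335 + 161 = 496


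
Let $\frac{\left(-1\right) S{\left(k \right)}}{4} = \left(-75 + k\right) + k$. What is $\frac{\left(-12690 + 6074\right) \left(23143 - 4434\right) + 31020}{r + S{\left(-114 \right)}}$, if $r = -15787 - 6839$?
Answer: $\frac{61873862}{10707} \approx 5778.8$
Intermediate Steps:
$S{\left(k \right)} = 300 - 8 k$ ($S{\left(k \right)} = - 4 \left(\left(-75 + k\right) + k\right) = - 4 \left(-75 + 2 k\right) = 300 - 8 k$)
$r = -22626$
$\frac{\left(-12690 + 6074\right) \left(23143 - 4434\right) + 31020}{r + S{\left(-114 \right)}} = \frac{\left(-12690 + 6074\right) \left(23143 - 4434\right) + 31020}{-22626 + \left(300 - -912\right)} = \frac{\left(-6616\right) 18709 + 31020}{-22626 + \left(300 + 912\right)} = \frac{-123778744 + 31020}{-22626 + 1212} = - \frac{123747724}{-21414} = \left(-123747724\right) \left(- \frac{1}{21414}\right) = \frac{61873862}{10707}$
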